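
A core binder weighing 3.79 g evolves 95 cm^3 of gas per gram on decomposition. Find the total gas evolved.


Formula: V_gas = W_binder * gas_evolution_rate
V = 3.79 g * 95 cm^3/g = 360.0500 cm^3

Answer: 360.0500 cm^3


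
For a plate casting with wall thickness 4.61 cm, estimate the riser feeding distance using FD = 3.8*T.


Formula: FD = 3.8 * T  (riser feeding-distance rule)
FD = 3.8 * 4.61 cm = 17.5180 cm

Final answer: 17.5180 cm


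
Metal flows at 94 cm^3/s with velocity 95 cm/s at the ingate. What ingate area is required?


Formula: A_ingate = Q / v  (continuity equation)
A = 94 cm^3/s / 95 cm/s = 0.9895 cm^2

Answer: 0.9895 cm^2


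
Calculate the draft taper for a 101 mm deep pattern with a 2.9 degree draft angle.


Formula: taper = depth * tan(draft_angle)
tan(2.9 deg) = 0.0506578
taper = 101 mm * 0.0506578 = 5.1164 mm

Final answer: 5.1164 mm


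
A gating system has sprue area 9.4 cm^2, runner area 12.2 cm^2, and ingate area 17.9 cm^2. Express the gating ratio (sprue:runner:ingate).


Sprue:Runner:Ingate = 1 : 12.2/9.4 : 17.9/9.4 = 1:1.30:1.90


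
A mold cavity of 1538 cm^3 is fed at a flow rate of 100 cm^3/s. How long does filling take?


Formula: t_fill = V_mold / Q_flow
t = 1538 cm^3 / 100 cm^3/s = 15.3800 s

Answer: 15.3800 s


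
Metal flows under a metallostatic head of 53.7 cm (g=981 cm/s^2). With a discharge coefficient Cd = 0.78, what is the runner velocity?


Formula: v = Cd * sqrt(2 * g * h)  (Torricelli with discharge coefficient)
2*g*h = 2 * 981 * 53.7 = 105359.4 cm^2/s^2
sqrt(105359.4) = 324.59113 cm/s
v = 0.78 * 324.59113 = 253.1811 cm/s

Final answer: 253.1811 cm/s


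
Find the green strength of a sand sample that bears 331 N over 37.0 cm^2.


Formula: Compressive Strength = Force / Area
Strength = 331 N / 37.0 cm^2 = 8.9459 N/cm^2


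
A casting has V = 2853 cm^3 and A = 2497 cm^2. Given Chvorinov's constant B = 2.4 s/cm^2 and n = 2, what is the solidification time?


Formula: t_s = B * (V/A)^n  (Chvorinov's rule, n=2)
Modulus M = V/A = 2853/2497 = 1.142571 cm
M^2 = 1.142571^2 = 1.305468 cm^2
t_s = 2.4 * 1.305468 = 3.1331 s

Answer: 3.1331 s


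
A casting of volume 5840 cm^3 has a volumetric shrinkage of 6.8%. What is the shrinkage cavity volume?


Formula: V_shrink = V_casting * shrinkage_pct / 100
V_shrink = 5840 cm^3 * 6.8 / 100 = 397.1200 cm^3

Final answer: 397.1200 cm^3


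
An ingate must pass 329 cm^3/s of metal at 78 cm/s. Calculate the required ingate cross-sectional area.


Formula: A_ingate = Q / v  (continuity equation)
A = 329 cm^3/s / 78 cm/s = 4.2179 cm^2

Answer: 4.2179 cm^2


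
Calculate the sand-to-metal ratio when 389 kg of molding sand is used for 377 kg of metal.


Formula: Sand-to-Metal Ratio = W_sand / W_metal
Ratio = 389 kg / 377 kg = 1.0318

1.0318


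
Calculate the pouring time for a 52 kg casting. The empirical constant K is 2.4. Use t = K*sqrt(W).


Formula: t = K * sqrt(W)
sqrt(W) = sqrt(52) = 7.21110
t = 2.4 * 7.21110 = 17.3066 s

Final answer: 17.3066 s


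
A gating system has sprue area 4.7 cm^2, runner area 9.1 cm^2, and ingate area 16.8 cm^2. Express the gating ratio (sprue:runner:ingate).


Sprue:Runner:Ingate = 1 : 9.1/4.7 : 16.8/4.7 = 1:1.94:3.57


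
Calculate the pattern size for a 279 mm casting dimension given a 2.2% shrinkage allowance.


Formula: L_pattern = L_casting * (1 + shrinkage_rate/100)
Shrinkage factor = 1 + 2.2/100 = 1.022
L_pattern = 279 mm * 1.022 = 285.1380 mm

Final answer: 285.1380 mm


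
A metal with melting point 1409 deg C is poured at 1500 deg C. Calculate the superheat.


Formula: Superheat = T_pour - T_melt
Superheat = 1500 - 1409 = 91 deg C

Final answer: 91 deg C


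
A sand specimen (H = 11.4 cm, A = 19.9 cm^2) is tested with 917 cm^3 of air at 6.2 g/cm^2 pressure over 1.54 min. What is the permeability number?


Formula: Permeability Number P = (V * H) / (p * A * t)
Numerator: V * H = 917 * 11.4 = 10453.8
Denominator: p * A * t = 6.2 * 19.9 * 1.54 = 190.0052
P = 10453.8 / 190.0052 = 55.0185

55.0185


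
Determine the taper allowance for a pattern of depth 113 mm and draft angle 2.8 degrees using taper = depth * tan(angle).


Formula: taper = depth * tan(draft_angle)
tan(2.8 deg) = 0.0489082
taper = 113 mm * 0.0489082 = 5.5266 mm

5.5266 mm


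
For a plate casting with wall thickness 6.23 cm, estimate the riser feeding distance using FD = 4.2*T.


Formula: FD = 4.2 * T  (riser feeding-distance rule)
FD = 4.2 * 6.23 cm = 26.1660 cm


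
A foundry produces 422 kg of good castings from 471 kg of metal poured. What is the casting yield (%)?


Formula: Casting Yield = (W_good / W_total) * 100
Yield = (422 kg / 471 kg) * 100 = 89.5966%

Final answer: 89.5966%


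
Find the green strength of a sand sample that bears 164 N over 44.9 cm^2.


Formula: Compressive Strength = Force / Area
Strength = 164 N / 44.9 cm^2 = 3.6526 N/cm^2

Final answer: 3.6526 N/cm^2


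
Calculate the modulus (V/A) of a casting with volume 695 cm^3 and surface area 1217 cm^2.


Formula: Casting Modulus M = V / A
M = 695 cm^3 / 1217 cm^2 = 0.5711 cm

Answer: 0.5711 cm


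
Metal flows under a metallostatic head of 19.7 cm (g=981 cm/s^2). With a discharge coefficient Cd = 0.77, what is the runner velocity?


Formula: v = Cd * sqrt(2 * g * h)  (Torricelli with discharge coefficient)
2*g*h = 2 * 981 * 19.7 = 38651.4 cm^2/s^2
sqrt(38651.4) = 196.59959 cm/s
v = 0.77 * 196.59959 = 151.3817 cm/s

Final answer: 151.3817 cm/s


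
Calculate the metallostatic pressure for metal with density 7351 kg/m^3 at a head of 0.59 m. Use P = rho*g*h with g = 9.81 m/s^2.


Formula: P = rho * g * h
rho * g = 7351 * 9.81 = 72113.31 N/m^3
P = 72113.31 * 0.59 = 42546.8529 Pa

Answer: 42546.8529 Pa


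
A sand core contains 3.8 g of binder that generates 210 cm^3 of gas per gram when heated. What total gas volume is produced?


Formula: V_gas = W_binder * gas_evolution_rate
V = 3.8 g * 210 cm^3/g = 798.0000 cm^3


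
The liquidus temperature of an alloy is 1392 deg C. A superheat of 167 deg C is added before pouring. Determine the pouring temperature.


Formula: T_pour = T_melt + Superheat
T_pour = 1392 + 167 = 1559 deg C


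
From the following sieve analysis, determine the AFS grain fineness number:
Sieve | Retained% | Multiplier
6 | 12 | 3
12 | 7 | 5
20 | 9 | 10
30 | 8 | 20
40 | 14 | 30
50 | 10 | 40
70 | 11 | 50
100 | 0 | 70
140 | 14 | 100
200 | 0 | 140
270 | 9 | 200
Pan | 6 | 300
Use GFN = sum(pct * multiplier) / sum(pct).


Formula: GFN = sum(pct * multiplier) / sum(pct)
sum(pct * multiplier) = 6691
sum(pct) = 100
GFN = 6691 / 100 = 66.91

Final answer: 66.91


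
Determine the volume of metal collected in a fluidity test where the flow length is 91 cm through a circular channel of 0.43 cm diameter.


Formula: V = pi * (d/2)^2 * L  (cylinder volume)
Radius = 0.43/2 = 0.215 cm
V = pi * 0.215^2 * 91 = 13.2150 cm^3

Final answer: 13.2150 cm^3


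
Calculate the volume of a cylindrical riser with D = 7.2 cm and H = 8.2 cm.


Formula: V = pi * (D/2)^2 * H  (cylinder volume)
Radius = D/2 = 7.2/2 = 3.6 cm
V = pi * 3.6^2 * 8.2 = 333.8633 cm^3

Final answer: 333.8633 cm^3


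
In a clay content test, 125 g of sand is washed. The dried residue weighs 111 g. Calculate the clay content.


Formula: Clay% = (W_total - W_washed) / W_total * 100
Clay mass = 125 - 111 = 14 g
Clay% = 14 / 125 * 100 = 11.2000%

Answer: 11.2000%


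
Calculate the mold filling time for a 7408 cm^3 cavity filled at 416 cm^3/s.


Formula: t_fill = V_mold / Q_flow
t = 7408 cm^3 / 416 cm^3/s = 17.8077 s

Final answer: 17.8077 s


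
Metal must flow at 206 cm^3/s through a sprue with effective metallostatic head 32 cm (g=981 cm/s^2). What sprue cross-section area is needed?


Formula: v = sqrt(2*g*h), A = Q/v
Velocity: v = sqrt(2 * 981 * 32) = sqrt(62784) = 250.5674 cm/s
Sprue area: A = Q / v = 206 / 250.5674 = 0.8221 cm^2

Final answer: 0.8221 cm^2


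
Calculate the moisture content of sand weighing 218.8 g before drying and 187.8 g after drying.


Formula: MC = (W_wet - W_dry) / W_wet * 100
Water mass = 218.8 - 187.8 = 31.0 g
MC = 31.0 / 218.8 * 100 = 14.1682%

Answer: 14.1682%


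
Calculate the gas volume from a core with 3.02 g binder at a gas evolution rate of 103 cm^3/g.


Formula: V_gas = W_binder * gas_evolution_rate
V = 3.02 g * 103 cm^3/g = 311.0600 cm^3

Final answer: 311.0600 cm^3


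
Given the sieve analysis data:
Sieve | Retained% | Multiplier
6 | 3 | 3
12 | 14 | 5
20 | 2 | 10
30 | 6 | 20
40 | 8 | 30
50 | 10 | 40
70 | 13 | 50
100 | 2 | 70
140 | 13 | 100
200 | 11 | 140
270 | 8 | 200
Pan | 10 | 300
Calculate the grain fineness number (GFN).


Formula: GFN = sum(pct * multiplier) / sum(pct)
sum(pct * multiplier) = 9089
sum(pct) = 100
GFN = 9089 / 100 = 90.89

Answer: 90.89


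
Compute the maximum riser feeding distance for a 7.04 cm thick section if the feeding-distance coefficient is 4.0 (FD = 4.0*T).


Formula: FD = 4.0 * T  (riser feeding-distance rule)
FD = 4.0 * 7.04 cm = 28.1600 cm

Answer: 28.1600 cm


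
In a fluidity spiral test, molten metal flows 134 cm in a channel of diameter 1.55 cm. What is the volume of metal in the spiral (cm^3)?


Formula: V = pi * (d/2)^2 * L  (cylinder volume)
Radius = 1.55/2 = 0.775 cm
V = pi * 0.775^2 * 134 = 252.8472 cm^3

Answer: 252.8472 cm^3


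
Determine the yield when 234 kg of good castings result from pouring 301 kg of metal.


Formula: Casting Yield = (W_good / W_total) * 100
Yield = (234 kg / 301 kg) * 100 = 77.7409%

77.7409%


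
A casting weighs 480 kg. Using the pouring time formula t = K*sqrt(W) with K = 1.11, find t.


Formula: t = K * sqrt(W)
sqrt(W) = sqrt(480) = 21.90890
t = 1.11 * 21.90890 = 24.3189 s

Final answer: 24.3189 s


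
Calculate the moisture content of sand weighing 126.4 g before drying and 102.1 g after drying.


Formula: MC = (W_wet - W_dry) / W_wet * 100
Water mass = 126.4 - 102.1 = 24.3 g
MC = 24.3 / 126.4 * 100 = 19.2247%

Answer: 19.2247%


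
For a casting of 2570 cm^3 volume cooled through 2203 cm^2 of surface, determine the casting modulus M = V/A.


Formula: Casting Modulus M = V / A
M = 2570 cm^3 / 2203 cm^2 = 1.1666 cm

1.1666 cm


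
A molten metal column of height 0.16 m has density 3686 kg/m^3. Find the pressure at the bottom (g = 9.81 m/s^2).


Formula: P = rho * g * h
rho * g = 3686 * 9.81 = 36159.66 N/m^3
P = 36159.66 * 0.16 = 5785.5456 Pa


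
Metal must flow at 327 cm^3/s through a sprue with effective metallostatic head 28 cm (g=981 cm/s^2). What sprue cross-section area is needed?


Formula: v = sqrt(2*g*h), A = Q/v
Velocity: v = sqrt(2 * 981 * 28) = sqrt(54936) = 234.3843 cm/s
Sprue area: A = Q / v = 327 / 234.3843 = 1.3951 cm^2

Answer: 1.3951 cm^2


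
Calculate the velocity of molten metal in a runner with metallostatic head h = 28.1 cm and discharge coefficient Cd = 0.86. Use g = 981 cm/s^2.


Formula: v = Cd * sqrt(2 * g * h)  (Torricelli with discharge coefficient)
2*g*h = 2 * 981 * 28.1 = 55132.2 cm^2/s^2
sqrt(55132.2) = 234.80247 cm/s
v = 0.86 * 234.80247 = 201.9301 cm/s

Final answer: 201.9301 cm/s


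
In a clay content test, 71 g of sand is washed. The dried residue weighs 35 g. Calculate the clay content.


Formula: Clay% = (W_total - W_washed) / W_total * 100
Clay mass = 71 - 35 = 36 g
Clay% = 36 / 71 * 100 = 50.7042%

Answer: 50.7042%


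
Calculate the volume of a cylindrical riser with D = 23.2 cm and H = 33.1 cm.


Formula: V = pi * (D/2)^2 * H  (cylinder volume)
Radius = D/2 = 23.2/2 = 11.6 cm
V = pi * 11.6^2 * 33.1 = 13992.4526 cm^3

Final answer: 13992.4526 cm^3


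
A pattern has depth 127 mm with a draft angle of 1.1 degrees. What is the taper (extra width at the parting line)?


Formula: taper = depth * tan(draft_angle)
tan(1.1 deg) = 0.0192010
taper = 127 mm * 0.0192010 = 2.4385 mm

Answer: 2.4385 mm


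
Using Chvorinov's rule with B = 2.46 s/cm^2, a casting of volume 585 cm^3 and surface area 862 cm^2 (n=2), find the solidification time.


Formula: t_s = B * (V/A)^n  (Chvorinov's rule, n=2)
Modulus M = V/A = 585/862 = 0.678654 cm
M^2 = 0.678654^2 = 0.460571 cm^2
t_s = 2.46 * 0.460571 = 1.1330 s

Final answer: 1.1330 s


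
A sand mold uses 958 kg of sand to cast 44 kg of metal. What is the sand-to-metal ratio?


Formula: Sand-to-Metal Ratio = W_sand / W_metal
Ratio = 958 kg / 44 kg = 21.7727


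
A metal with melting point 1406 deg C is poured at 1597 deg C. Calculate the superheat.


Formula: Superheat = T_pour - T_melt
Superheat = 1597 - 1406 = 191 deg C


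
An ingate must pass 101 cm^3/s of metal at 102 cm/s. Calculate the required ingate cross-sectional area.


Formula: A_ingate = Q / v  (continuity equation)
A = 101 cm^3/s / 102 cm/s = 0.9902 cm^2

0.9902 cm^2


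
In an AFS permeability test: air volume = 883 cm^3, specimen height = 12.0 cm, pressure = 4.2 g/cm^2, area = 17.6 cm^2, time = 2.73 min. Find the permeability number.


Formula: Permeability Number P = (V * H) / (p * A * t)
Numerator: V * H = 883 * 12.0 = 10596.0
Denominator: p * A * t = 4.2 * 17.6 * 2.73 = 201.8016
P = 10596.0 / 201.8016 = 52.5070

Final answer: 52.5070


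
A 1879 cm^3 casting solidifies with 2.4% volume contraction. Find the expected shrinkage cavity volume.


Formula: V_shrink = V_casting * shrinkage_pct / 100
V_shrink = 1879 cm^3 * 2.4 / 100 = 45.0960 cm^3


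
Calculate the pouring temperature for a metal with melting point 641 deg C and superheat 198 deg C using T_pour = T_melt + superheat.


Formula: T_pour = T_melt + Superheat
T_pour = 641 + 198 = 839 deg C

Answer: 839 deg C


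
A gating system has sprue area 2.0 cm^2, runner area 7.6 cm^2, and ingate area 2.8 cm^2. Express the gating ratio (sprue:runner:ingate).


Sprue:Runner:Ingate = 1 : 7.6/2.0 : 2.8/2.0 = 1:3.80:1.40

Answer: 1:3.80:1.40


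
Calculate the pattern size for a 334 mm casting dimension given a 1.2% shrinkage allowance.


Formula: L_pattern = L_casting * (1 + shrinkage_rate/100)
Shrinkage factor = 1 + 1.2/100 = 1.012
L_pattern = 334 mm * 1.012 = 338.0080 mm

Final answer: 338.0080 mm


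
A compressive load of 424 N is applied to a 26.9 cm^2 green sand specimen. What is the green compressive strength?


Formula: Compressive Strength = Force / Area
Strength = 424 N / 26.9 cm^2 = 15.7621 N/cm^2


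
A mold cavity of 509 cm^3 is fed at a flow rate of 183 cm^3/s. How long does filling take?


Formula: t_fill = V_mold / Q_flow
t = 509 cm^3 / 183 cm^3/s = 2.7814 s

2.7814 s


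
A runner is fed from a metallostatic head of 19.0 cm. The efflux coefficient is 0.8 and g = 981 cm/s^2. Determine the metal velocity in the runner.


Formula: v = Cd * sqrt(2 * g * h)  (Torricelli with discharge coefficient)
2*g*h = 2 * 981 * 19.0 = 37278.0 cm^2/s^2
sqrt(37278.0) = 193.07511 cm/s
v = 0.8 * 193.07511 = 154.4601 cm/s

Answer: 154.4601 cm/s


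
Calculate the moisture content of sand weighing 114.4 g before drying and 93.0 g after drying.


Formula: MC = (W_wet - W_dry) / W_wet * 100
Water mass = 114.4 - 93.0 = 21.4 g
MC = 21.4 / 114.4 * 100 = 18.7063%

Final answer: 18.7063%


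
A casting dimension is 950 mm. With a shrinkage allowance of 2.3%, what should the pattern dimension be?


Formula: L_pattern = L_casting * (1 + shrinkage_rate/100)
Shrinkage factor = 1 + 2.3/100 = 1.023
L_pattern = 950 mm * 1.023 = 971.8500 mm

Final answer: 971.8500 mm


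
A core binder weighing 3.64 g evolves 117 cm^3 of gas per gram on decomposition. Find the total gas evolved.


Formula: V_gas = W_binder * gas_evolution_rate
V = 3.64 g * 117 cm^3/g = 425.8800 cm^3

425.8800 cm^3


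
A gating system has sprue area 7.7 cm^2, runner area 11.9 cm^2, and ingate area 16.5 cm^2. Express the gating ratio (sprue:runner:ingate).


Sprue:Runner:Ingate = 1 : 11.9/7.7 : 16.5/7.7 = 1:1.55:2.14

Final answer: 1:1.55:2.14


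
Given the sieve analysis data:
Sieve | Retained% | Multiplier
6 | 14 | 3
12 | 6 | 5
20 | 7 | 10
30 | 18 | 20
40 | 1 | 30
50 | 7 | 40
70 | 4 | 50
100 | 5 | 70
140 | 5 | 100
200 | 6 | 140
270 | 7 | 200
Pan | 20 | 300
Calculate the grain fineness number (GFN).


Formula: GFN = sum(pct * multiplier) / sum(pct)
sum(pct * multiplier) = 10102
sum(pct) = 100
GFN = 10102 / 100 = 101.02

Final answer: 101.02


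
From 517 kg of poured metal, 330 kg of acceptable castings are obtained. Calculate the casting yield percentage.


Formula: Casting Yield = (W_good / W_total) * 100
Yield = (330 kg / 517 kg) * 100 = 63.8298%

Answer: 63.8298%


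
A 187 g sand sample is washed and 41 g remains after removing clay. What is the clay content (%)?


Formula: Clay% = (W_total - W_washed) / W_total * 100
Clay mass = 187 - 41 = 146 g
Clay% = 146 / 187 * 100 = 78.0749%


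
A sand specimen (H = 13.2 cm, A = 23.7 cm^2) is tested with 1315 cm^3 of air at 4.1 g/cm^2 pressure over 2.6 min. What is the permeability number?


Formula: Permeability Number P = (V * H) / (p * A * t)
Numerator: V * H = 1315 * 13.2 = 17358.0
Denominator: p * A * t = 4.1 * 23.7 * 2.6 = 252.642
P = 17358.0 / 252.642 = 68.7059

68.7059


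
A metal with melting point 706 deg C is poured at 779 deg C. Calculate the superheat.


Formula: Superheat = T_pour - T_melt
Superheat = 779 - 706 = 73 deg C

73 deg C


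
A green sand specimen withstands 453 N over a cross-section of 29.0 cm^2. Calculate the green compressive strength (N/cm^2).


Formula: Compressive Strength = Force / Area
Strength = 453 N / 29.0 cm^2 = 15.6207 N/cm^2

15.6207 N/cm^2


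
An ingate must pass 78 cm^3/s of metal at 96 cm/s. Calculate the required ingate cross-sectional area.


Formula: A_ingate = Q / v  (continuity equation)
A = 78 cm^3/s / 96 cm/s = 0.8125 cm^2


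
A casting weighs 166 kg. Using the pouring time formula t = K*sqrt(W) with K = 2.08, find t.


Formula: t = K * sqrt(W)
sqrt(W) = sqrt(166) = 12.88410
t = 2.08 * 12.88410 = 26.7989 s


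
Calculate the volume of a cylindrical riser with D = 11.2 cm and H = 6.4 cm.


Formula: V = pi * (D/2)^2 * H  (cylinder volume)
Radius = D/2 = 11.2/2 = 5.6 cm
V = pi * 5.6^2 * 6.4 = 630.5302 cm^3


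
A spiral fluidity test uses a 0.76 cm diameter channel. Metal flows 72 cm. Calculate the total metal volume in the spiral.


Formula: V = pi * (d/2)^2 * L  (cylinder volume)
Radius = 0.76/2 = 0.38 cm
V = pi * 0.38^2 * 72 = 32.6625 cm^3


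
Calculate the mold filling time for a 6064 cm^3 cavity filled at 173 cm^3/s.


Formula: t_fill = V_mold / Q_flow
t = 6064 cm^3 / 173 cm^3/s = 35.0520 s


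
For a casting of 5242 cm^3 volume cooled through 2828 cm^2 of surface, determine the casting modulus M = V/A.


Formula: Casting Modulus M = V / A
M = 5242 cm^3 / 2828 cm^2 = 1.8536 cm

Final answer: 1.8536 cm


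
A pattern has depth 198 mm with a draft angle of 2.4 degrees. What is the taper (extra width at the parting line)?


Formula: taper = depth * tan(draft_angle)
tan(2.4 deg) = 0.0419124
taper = 198 mm * 0.0419124 = 8.2987 mm

Answer: 8.2987 mm


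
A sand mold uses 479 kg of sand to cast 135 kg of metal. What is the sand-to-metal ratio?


Formula: Sand-to-Metal Ratio = W_sand / W_metal
Ratio = 479 kg / 135 kg = 3.5481

Final answer: 3.5481


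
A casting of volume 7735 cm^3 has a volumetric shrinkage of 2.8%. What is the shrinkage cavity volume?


Formula: V_shrink = V_casting * shrinkage_pct / 100
V_shrink = 7735 cm^3 * 2.8 / 100 = 216.5800 cm^3


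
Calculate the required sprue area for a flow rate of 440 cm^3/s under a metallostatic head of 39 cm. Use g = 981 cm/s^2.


Formula: v = sqrt(2*g*h), A = Q/v
Velocity: v = sqrt(2 * 981 * 39) = sqrt(76518) = 276.6189 cm/s
Sprue area: A = Q / v = 440 / 276.6189 = 1.5906 cm^2

Answer: 1.5906 cm^2


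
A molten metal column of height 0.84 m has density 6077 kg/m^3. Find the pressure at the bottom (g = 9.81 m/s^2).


Formula: P = rho * g * h
rho * g = 6077 * 9.81 = 59615.37 N/m^3
P = 59615.37 * 0.84 = 50076.9108 Pa

Final answer: 50076.9108 Pa


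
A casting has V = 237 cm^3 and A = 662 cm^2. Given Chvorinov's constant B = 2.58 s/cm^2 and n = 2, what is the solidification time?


Formula: t_s = B * (V/A)^n  (Chvorinov's rule, n=2)
Modulus M = V/A = 237/662 = 0.358006 cm
M^2 = 0.358006^2 = 0.128168 cm^2
t_s = 2.58 * 0.128168 = 0.3307 s

Answer: 0.3307 s


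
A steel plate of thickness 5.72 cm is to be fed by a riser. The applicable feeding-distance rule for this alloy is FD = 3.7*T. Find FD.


Formula: FD = 3.7 * T  (riser feeding-distance rule)
FD = 3.7 * 5.72 cm = 21.1640 cm


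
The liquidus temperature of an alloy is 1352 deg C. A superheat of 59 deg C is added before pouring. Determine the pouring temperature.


Formula: T_pour = T_melt + Superheat
T_pour = 1352 + 59 = 1411 deg C


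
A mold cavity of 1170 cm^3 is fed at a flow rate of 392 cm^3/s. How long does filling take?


Formula: t_fill = V_mold / Q_flow
t = 1170 cm^3 / 392 cm^3/s = 2.9847 s

Final answer: 2.9847 s


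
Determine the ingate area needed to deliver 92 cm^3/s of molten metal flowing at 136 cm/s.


Formula: A_ingate = Q / v  (continuity equation)
A = 92 cm^3/s / 136 cm/s = 0.6765 cm^2

0.6765 cm^2


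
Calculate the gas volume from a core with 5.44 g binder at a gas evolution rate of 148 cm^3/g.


Formula: V_gas = W_binder * gas_evolution_rate
V = 5.44 g * 148 cm^3/g = 805.1200 cm^3

Answer: 805.1200 cm^3


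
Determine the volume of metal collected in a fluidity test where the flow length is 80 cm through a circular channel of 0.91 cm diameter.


Formula: V = pi * (d/2)^2 * L  (cylinder volume)
Radius = 0.91/2 = 0.455 cm
V = pi * 0.455^2 * 80 = 52.0311 cm^3

Answer: 52.0311 cm^3


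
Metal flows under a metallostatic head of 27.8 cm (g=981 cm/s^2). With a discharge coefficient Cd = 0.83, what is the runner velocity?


Formula: v = Cd * sqrt(2 * g * h)  (Torricelli with discharge coefficient)
2*g*h = 2 * 981 * 27.8 = 54543.6 cm^2/s^2
sqrt(54543.6) = 233.54571 cm/s
v = 0.83 * 233.54571 = 193.8429 cm/s

Answer: 193.8429 cm/s


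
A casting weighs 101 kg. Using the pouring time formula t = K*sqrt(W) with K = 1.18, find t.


Formula: t = K * sqrt(W)
sqrt(W) = sqrt(101) = 10.04988
t = 1.18 * 10.04988 = 11.8589 s

11.8589 s


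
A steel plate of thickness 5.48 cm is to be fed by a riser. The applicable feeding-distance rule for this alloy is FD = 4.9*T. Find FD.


Formula: FD = 4.9 * T  (riser feeding-distance rule)
FD = 4.9 * 5.48 cm = 26.8520 cm

Answer: 26.8520 cm


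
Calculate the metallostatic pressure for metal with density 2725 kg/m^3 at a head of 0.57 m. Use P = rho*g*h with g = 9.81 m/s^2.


Formula: P = rho * g * h
rho * g = 2725 * 9.81 = 26732.25 N/m^3
P = 26732.25 * 0.57 = 15237.3825 Pa

15237.3825 Pa


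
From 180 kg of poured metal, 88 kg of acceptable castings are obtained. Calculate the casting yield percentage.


Formula: Casting Yield = (W_good / W_total) * 100
Yield = (88 kg / 180 kg) * 100 = 48.8889%


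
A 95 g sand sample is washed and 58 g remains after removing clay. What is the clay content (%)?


Formula: Clay% = (W_total - W_washed) / W_total * 100
Clay mass = 95 - 58 = 37 g
Clay% = 37 / 95 * 100 = 38.9474%

Final answer: 38.9474%


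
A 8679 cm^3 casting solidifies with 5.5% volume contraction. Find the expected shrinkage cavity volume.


Formula: V_shrink = V_casting * shrinkage_pct / 100
V_shrink = 8679 cm^3 * 5.5 / 100 = 477.3450 cm^3


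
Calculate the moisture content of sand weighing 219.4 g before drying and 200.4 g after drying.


Formula: MC = (W_wet - W_dry) / W_wet * 100
Water mass = 219.4 - 200.4 = 19.0 g
MC = 19.0 / 219.4 * 100 = 8.6600%

8.6600%


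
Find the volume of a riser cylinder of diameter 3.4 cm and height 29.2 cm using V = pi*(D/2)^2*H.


Formula: V = pi * (D/2)^2 * H  (cylinder volume)
Radius = D/2 = 3.4/2 = 1.7 cm
V = pi * 1.7^2 * 29.2 = 265.1127 cm^3

265.1127 cm^3


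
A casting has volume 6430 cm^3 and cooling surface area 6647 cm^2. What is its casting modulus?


Formula: Casting Modulus M = V / A
M = 6430 cm^3 / 6647 cm^2 = 0.9674 cm

Answer: 0.9674 cm


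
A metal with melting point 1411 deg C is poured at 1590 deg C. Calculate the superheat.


Formula: Superheat = T_pour - T_melt
Superheat = 1590 - 1411 = 179 deg C

Final answer: 179 deg C


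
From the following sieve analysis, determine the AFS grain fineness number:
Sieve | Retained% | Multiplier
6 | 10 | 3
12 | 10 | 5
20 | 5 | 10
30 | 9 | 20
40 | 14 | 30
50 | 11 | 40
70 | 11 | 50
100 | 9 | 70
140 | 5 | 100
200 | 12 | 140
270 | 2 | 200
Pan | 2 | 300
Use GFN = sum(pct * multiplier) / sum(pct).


Formula: GFN = sum(pct * multiplier) / sum(pct)
sum(pct * multiplier) = 5530
sum(pct) = 100
GFN = 5530 / 100 = 55.30

55.30


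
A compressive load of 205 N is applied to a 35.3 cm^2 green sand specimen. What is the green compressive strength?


Formula: Compressive Strength = Force / Area
Strength = 205 N / 35.3 cm^2 = 5.8074 N/cm^2


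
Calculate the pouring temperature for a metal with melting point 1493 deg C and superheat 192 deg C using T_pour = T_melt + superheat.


Formula: T_pour = T_melt + Superheat
T_pour = 1493 + 192 = 1685 deg C

Answer: 1685 deg C


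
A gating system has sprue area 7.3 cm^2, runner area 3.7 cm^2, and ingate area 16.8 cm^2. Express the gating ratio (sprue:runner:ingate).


Sprue:Runner:Ingate = 1 : 3.7/7.3 : 16.8/7.3 = 1:0.51:2.30


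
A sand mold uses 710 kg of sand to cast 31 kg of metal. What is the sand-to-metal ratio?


Formula: Sand-to-Metal Ratio = W_sand / W_metal
Ratio = 710 kg / 31 kg = 22.9032

Answer: 22.9032


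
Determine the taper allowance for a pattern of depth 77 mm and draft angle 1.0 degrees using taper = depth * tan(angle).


Formula: taper = depth * tan(draft_angle)
tan(1.0 deg) = 0.0174551
taper = 77 mm * 0.0174551 = 1.3440 mm

1.3440 mm


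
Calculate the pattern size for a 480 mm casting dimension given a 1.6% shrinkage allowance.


Formula: L_pattern = L_casting * (1 + shrinkage_rate/100)
Shrinkage factor = 1 + 1.6/100 = 1.016
L_pattern = 480 mm * 1.016 = 487.6800 mm

487.6800 mm


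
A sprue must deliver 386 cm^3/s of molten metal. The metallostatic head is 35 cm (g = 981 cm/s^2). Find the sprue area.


Formula: v = sqrt(2*g*h), A = Q/v
Velocity: v = sqrt(2 * 981 * 35) = sqrt(68670) = 262.0496 cm/s
Sprue area: A = Q / v = 386 / 262.0496 = 1.4730 cm^2

Answer: 1.4730 cm^2


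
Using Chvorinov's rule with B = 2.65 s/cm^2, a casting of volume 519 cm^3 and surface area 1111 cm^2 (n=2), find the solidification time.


Formula: t_s = B * (V/A)^n  (Chvorinov's rule, n=2)
Modulus M = V/A = 519/1111 = 0.467147 cm
M^2 = 0.467147^2 = 0.218226 cm^2
t_s = 2.65 * 0.218226 = 0.5783 s

Final answer: 0.5783 s


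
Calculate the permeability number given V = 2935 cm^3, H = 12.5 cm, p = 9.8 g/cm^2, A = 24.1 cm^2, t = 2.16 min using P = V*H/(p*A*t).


Formula: Permeability Number P = (V * H) / (p * A * t)
Numerator: V * H = 2935 * 12.5 = 36687.5
Denominator: p * A * t = 9.8 * 24.1 * 2.16 = 510.1488
P = 36687.5 / 510.1488 = 71.9153

Final answer: 71.9153


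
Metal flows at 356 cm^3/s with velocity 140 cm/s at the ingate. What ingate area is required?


Formula: A_ingate = Q / v  (continuity equation)
A = 356 cm^3/s / 140 cm/s = 2.5429 cm^2

Answer: 2.5429 cm^2


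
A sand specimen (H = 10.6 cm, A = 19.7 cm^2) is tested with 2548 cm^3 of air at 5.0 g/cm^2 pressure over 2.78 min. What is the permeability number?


Formula: Permeability Number P = (V * H) / (p * A * t)
Numerator: V * H = 2548 * 10.6 = 27008.8
Denominator: p * A * t = 5.0 * 19.7 * 2.78 = 273.83
P = 27008.8 / 273.83 = 98.6335

Answer: 98.6335


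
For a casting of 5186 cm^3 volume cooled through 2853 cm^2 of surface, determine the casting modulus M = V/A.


Formula: Casting Modulus M = V / A
M = 5186 cm^3 / 2853 cm^2 = 1.8177 cm

Answer: 1.8177 cm


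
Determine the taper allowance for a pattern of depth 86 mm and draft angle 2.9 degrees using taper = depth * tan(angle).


Formula: taper = depth * tan(draft_angle)
tan(2.9 deg) = 0.0506578
taper = 86 mm * 0.0506578 = 4.3566 mm

4.3566 mm


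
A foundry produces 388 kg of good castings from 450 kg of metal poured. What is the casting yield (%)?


Formula: Casting Yield = (W_good / W_total) * 100
Yield = (388 kg / 450 kg) * 100 = 86.2222%

Answer: 86.2222%


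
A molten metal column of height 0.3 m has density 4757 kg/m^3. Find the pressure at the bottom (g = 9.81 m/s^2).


Formula: P = rho * g * h
rho * g = 4757 * 9.81 = 46666.17 N/m^3
P = 46666.17 * 0.3 = 13999.8510 Pa


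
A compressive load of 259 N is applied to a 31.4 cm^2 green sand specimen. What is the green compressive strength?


Formula: Compressive Strength = Force / Area
Strength = 259 N / 31.4 cm^2 = 8.2484 N/cm^2

Final answer: 8.2484 N/cm^2


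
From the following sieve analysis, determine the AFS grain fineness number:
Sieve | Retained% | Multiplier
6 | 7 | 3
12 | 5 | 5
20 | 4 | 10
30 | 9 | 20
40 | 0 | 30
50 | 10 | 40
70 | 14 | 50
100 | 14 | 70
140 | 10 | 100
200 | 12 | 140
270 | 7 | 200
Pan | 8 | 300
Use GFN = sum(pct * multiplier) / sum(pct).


Formula: GFN = sum(pct * multiplier) / sum(pct)
sum(pct * multiplier) = 8826
sum(pct) = 100
GFN = 8826 / 100 = 88.26

Final answer: 88.26


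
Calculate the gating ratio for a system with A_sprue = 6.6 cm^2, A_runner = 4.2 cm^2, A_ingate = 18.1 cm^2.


Sprue:Runner:Ingate = 1 : 4.2/6.6 : 18.1/6.6 = 1:0.64:2.74

Final answer: 1:0.64:2.74


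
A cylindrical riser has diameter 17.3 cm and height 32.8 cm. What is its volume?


Formula: V = pi * (D/2)^2 * H  (cylinder volume)
Radius = D/2 = 17.3/2 = 8.65 cm
V = pi * 8.65^2 * 32.8 = 7710.0276 cm^3

Final answer: 7710.0276 cm^3


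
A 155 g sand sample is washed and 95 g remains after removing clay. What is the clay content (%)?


Formula: Clay% = (W_total - W_washed) / W_total * 100
Clay mass = 155 - 95 = 60 g
Clay% = 60 / 155 * 100 = 38.7097%


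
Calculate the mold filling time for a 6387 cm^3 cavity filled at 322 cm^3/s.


Formula: t_fill = V_mold / Q_flow
t = 6387 cm^3 / 322 cm^3/s = 19.8354 s

Answer: 19.8354 s


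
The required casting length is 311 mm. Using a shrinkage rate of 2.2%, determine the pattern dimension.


Formula: L_pattern = L_casting * (1 + shrinkage_rate/100)
Shrinkage factor = 1 + 2.2/100 = 1.022
L_pattern = 311 mm * 1.022 = 317.8420 mm


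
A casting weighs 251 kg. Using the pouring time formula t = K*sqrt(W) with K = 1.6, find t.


Formula: t = K * sqrt(W)
sqrt(W) = sqrt(251) = 15.84298
t = 1.6 * 15.84298 = 25.3488 s

Answer: 25.3488 s


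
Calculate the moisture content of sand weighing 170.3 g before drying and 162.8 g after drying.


Formula: MC = (W_wet - W_dry) / W_wet * 100
Water mass = 170.3 - 162.8 = 7.5 g
MC = 7.5 / 170.3 * 100 = 4.4040%

Answer: 4.4040%


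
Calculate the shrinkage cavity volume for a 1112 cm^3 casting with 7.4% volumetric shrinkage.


Formula: V_shrink = V_casting * shrinkage_pct / 100
V_shrink = 1112 cm^3 * 7.4 / 100 = 82.2880 cm^3

Final answer: 82.2880 cm^3


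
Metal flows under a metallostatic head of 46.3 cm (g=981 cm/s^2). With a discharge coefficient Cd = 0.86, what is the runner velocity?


Formula: v = Cd * sqrt(2 * g * h)  (Torricelli with discharge coefficient)
2*g*h = 2 * 981 * 46.3 = 90840.6 cm^2/s^2
sqrt(90840.6) = 301.39774 cm/s
v = 0.86 * 301.39774 = 259.2021 cm/s

Answer: 259.2021 cm/s


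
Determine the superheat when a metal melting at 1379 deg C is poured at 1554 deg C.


Formula: Superheat = T_pour - T_melt
Superheat = 1554 - 1379 = 175 deg C

Final answer: 175 deg C


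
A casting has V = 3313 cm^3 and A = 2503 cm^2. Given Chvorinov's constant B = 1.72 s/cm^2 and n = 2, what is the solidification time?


Formula: t_s = B * (V/A)^n  (Chvorinov's rule, n=2)
Modulus M = V/A = 3313/2503 = 1.323612 cm
M^2 = 1.323612^2 = 1.751949 cm^2
t_s = 1.72 * 1.751949 = 3.0134 s

Final answer: 3.0134 s


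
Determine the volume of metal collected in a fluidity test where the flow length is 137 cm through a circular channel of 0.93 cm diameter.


Formula: V = pi * (d/2)^2 * L  (cylinder volume)
Radius = 0.93/2 = 0.465 cm
V = pi * 0.465^2 * 137 = 93.0628 cm^3


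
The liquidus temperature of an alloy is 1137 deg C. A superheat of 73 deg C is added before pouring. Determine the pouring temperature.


Formula: T_pour = T_melt + Superheat
T_pour = 1137 + 73 = 1210 deg C


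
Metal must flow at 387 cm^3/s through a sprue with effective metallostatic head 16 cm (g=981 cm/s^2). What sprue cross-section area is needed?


Formula: v = sqrt(2*g*h), A = Q/v
Velocity: v = sqrt(2 * 981 * 16) = sqrt(31392) = 177.1779 cm/s
Sprue area: A = Q / v = 387 / 177.1779 = 2.1842 cm^2


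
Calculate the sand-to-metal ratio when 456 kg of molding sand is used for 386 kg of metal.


Formula: Sand-to-Metal Ratio = W_sand / W_metal
Ratio = 456 kg / 386 kg = 1.1813

Answer: 1.1813


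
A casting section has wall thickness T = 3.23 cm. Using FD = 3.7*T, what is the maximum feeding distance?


Formula: FD = 3.7 * T  (riser feeding-distance rule)
FD = 3.7 * 3.23 cm = 11.9510 cm

11.9510 cm


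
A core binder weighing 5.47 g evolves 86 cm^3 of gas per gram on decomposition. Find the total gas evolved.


Formula: V_gas = W_binder * gas_evolution_rate
V = 5.47 g * 86 cm^3/g = 470.4200 cm^3

Answer: 470.4200 cm^3


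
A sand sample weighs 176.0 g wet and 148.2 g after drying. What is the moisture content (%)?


Formula: MC = (W_wet - W_dry) / W_wet * 100
Water mass = 176.0 - 148.2 = 27.8 g
MC = 27.8 / 176.0 * 100 = 15.7955%

Answer: 15.7955%


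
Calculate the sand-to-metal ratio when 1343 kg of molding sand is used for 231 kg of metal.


Formula: Sand-to-Metal Ratio = W_sand / W_metal
Ratio = 1343 kg / 231 kg = 5.8139


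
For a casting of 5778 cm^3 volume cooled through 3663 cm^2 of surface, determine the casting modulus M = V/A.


Formula: Casting Modulus M = V / A
M = 5778 cm^3 / 3663 cm^2 = 1.5774 cm

Final answer: 1.5774 cm


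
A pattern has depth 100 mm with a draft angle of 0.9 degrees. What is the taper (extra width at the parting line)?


Formula: taper = depth * tan(draft_angle)
tan(0.9 deg) = 0.0157093
taper = 100 mm * 0.0157093 = 1.5709 mm


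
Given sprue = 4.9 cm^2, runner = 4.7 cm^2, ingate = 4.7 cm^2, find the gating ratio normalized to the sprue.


Sprue:Runner:Ingate = 1 : 4.7/4.9 : 4.7/4.9 = 1:0.96:0.96

Final answer: 1:0.96:0.96


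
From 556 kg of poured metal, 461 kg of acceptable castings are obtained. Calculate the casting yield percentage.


Formula: Casting Yield = (W_good / W_total) * 100
Yield = (461 kg / 556 kg) * 100 = 82.9137%


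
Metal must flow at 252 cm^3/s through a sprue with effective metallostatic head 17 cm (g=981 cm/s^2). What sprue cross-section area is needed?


Formula: v = sqrt(2*g*h), A = Q/v
Velocity: v = sqrt(2 * 981 * 17) = sqrt(33354) = 182.6308 cm/s
Sprue area: A = Q / v = 252 / 182.6308 = 1.3798 cm^2

Final answer: 1.3798 cm^2


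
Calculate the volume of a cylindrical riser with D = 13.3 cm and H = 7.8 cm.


Formula: V = pi * (D/2)^2 * H  (cylinder volume)
Radius = D/2 = 13.3/2 = 6.65 cm
V = pi * 6.65^2 * 7.8 = 1083.6468 cm^3

Answer: 1083.6468 cm^3


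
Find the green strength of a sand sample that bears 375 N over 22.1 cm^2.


Formula: Compressive Strength = Force / Area
Strength = 375 N / 22.1 cm^2 = 16.9683 N/cm^2


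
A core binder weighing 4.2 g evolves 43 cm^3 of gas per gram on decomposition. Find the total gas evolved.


Formula: V_gas = W_binder * gas_evolution_rate
V = 4.2 g * 43 cm^3/g = 180.6000 cm^3

Final answer: 180.6000 cm^3


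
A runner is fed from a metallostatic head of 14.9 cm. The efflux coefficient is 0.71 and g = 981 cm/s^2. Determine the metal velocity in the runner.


Formula: v = Cd * sqrt(2 * g * h)  (Torricelli with discharge coefficient)
2*g*h = 2 * 981 * 14.9 = 29233.8 cm^2/s^2
sqrt(29233.8) = 170.97895 cm/s
v = 0.71 * 170.97895 = 121.3951 cm/s

121.3951 cm/s


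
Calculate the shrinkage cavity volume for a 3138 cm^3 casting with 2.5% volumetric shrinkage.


Formula: V_shrink = V_casting * shrinkage_pct / 100
V_shrink = 3138 cm^3 * 2.5 / 100 = 78.4500 cm^3


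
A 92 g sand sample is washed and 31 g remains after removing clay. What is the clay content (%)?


Formula: Clay% = (W_total - W_washed) / W_total * 100
Clay mass = 92 - 31 = 61 g
Clay% = 61 / 92 * 100 = 66.3043%

Final answer: 66.3043%


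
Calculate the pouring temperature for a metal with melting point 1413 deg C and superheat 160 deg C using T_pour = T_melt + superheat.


Formula: T_pour = T_melt + Superheat
T_pour = 1413 + 160 = 1573 deg C

Final answer: 1573 deg C


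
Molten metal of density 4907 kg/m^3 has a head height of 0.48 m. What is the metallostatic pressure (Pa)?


Formula: P = rho * g * h
rho * g = 4907 * 9.81 = 48137.67 N/m^3
P = 48137.67 * 0.48 = 23106.0816 Pa

Answer: 23106.0816 Pa


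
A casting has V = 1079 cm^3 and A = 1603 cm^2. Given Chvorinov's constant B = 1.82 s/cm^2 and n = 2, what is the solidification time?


Formula: t_s = B * (V/A)^n  (Chvorinov's rule, n=2)
Modulus M = V/A = 1079/1603 = 0.673113 cm
M^2 = 0.673113^2 = 0.453081 cm^2
t_s = 1.82 * 0.453081 = 0.8246 s

0.8246 s


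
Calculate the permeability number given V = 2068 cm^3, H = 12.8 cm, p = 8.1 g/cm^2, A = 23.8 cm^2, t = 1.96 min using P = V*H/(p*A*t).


Formula: Permeability Number P = (V * H) / (p * A * t)
Numerator: V * H = 2068 * 12.8 = 26470.4
Denominator: p * A * t = 8.1 * 23.8 * 1.96 = 377.8488
P = 26470.4 / 377.8488 = 70.0555

Answer: 70.0555


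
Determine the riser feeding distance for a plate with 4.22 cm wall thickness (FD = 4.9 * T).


Formula: FD = 4.9 * T  (riser feeding-distance rule)
FD = 4.9 * 4.22 cm = 20.6780 cm

Answer: 20.6780 cm


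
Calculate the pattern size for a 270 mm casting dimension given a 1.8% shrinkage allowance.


Formula: L_pattern = L_casting * (1 + shrinkage_rate/100)
Shrinkage factor = 1 + 1.8/100 = 1.018
L_pattern = 270 mm * 1.018 = 274.8600 mm

Final answer: 274.8600 mm


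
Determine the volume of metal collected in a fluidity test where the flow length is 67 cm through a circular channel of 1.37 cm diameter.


Formula: V = pi * (d/2)^2 * L  (cylinder volume)
Radius = 1.37/2 = 0.685 cm
V = pi * 0.685^2 * 67 = 98.7656 cm^3

98.7656 cm^3


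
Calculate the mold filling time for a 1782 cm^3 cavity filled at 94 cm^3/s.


Formula: t_fill = V_mold / Q_flow
t = 1782 cm^3 / 94 cm^3/s = 18.9574 s

18.9574 s


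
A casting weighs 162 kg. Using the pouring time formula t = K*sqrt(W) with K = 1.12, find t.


Formula: t = K * sqrt(W)
sqrt(W) = sqrt(162) = 12.72792
t = 1.12 * 12.72792 = 14.2553 s

14.2553 s


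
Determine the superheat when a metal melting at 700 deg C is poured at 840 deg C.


Formula: Superheat = T_pour - T_melt
Superheat = 840 - 700 = 140 deg C

Answer: 140 deg C


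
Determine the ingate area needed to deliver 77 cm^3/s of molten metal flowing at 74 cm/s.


Formula: A_ingate = Q / v  (continuity equation)
A = 77 cm^3/s / 74 cm/s = 1.0405 cm^2


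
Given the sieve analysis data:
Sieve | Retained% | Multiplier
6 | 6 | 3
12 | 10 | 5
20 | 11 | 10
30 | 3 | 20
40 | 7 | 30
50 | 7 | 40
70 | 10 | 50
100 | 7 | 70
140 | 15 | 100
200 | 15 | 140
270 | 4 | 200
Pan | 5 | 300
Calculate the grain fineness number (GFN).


Formula: GFN = sum(pct * multiplier) / sum(pct)
sum(pct * multiplier) = 7618
sum(pct) = 100
GFN = 7618 / 100 = 76.18

Final answer: 76.18


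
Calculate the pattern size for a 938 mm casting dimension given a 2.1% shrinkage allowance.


Formula: L_pattern = L_casting * (1 + shrinkage_rate/100)
Shrinkage factor = 1 + 2.1/100 = 1.021
L_pattern = 938 mm * 1.021 = 957.6980 mm
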